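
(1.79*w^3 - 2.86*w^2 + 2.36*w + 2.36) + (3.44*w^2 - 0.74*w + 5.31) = 1.79*w^3 + 0.58*w^2 + 1.62*w + 7.67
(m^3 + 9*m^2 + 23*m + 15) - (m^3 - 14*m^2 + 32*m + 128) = 23*m^2 - 9*m - 113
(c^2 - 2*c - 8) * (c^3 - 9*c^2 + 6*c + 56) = c^5 - 11*c^4 + 16*c^3 + 116*c^2 - 160*c - 448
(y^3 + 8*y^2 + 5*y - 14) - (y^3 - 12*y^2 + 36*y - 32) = 20*y^2 - 31*y + 18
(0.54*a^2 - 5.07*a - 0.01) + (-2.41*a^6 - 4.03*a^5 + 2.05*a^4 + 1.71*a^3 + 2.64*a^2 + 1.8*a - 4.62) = -2.41*a^6 - 4.03*a^5 + 2.05*a^4 + 1.71*a^3 + 3.18*a^2 - 3.27*a - 4.63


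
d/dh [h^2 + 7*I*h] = 2*h + 7*I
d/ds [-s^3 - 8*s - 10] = -3*s^2 - 8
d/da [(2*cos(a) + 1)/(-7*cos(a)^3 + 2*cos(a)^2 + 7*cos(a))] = (-28*cos(a)^3 - 17*cos(a)^2 + 4*cos(a) + 7)*sin(a)/((7*sin(a)^2 + 2*cos(a))^2*cos(a)^2)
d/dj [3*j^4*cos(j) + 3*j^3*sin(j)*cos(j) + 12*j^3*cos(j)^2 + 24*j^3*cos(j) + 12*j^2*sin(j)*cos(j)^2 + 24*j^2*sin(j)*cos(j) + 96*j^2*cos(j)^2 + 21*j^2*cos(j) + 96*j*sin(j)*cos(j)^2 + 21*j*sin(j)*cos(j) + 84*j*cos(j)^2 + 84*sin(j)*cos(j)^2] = -3*j^4*sin(j) - 24*j^3*sin(j) - 12*j^3*sin(2*j) + 12*j^3*cos(j) + 3*j^3*cos(2*j) - 21*j^2*sin(j) - 183*j^2*sin(2*j)/2 + 75*j^2*cos(j) + 42*j^2*cos(2*j) + 9*j^2*cos(3*j) + 18*j^2 + 6*j*sin(j) - 60*j*sin(2*j) + 6*j*sin(3*j) + 66*j*cos(j) + 117*j*cos(2*j) + 72*j*cos(3*j) + 96*j + 24*sin(j) + 21*sin(2*j)/2 + 24*sin(3*j) + 21*cos(j) + 42*cos(2*j) + 63*cos(3*j) + 42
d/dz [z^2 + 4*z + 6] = 2*z + 4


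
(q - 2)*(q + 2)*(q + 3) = q^3 + 3*q^2 - 4*q - 12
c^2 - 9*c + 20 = (c - 5)*(c - 4)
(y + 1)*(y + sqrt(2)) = y^2 + y + sqrt(2)*y + sqrt(2)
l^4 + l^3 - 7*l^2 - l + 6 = (l - 2)*(l - 1)*(l + 1)*(l + 3)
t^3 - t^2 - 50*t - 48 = (t - 8)*(t + 1)*(t + 6)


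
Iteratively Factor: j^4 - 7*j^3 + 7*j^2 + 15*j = (j - 3)*(j^3 - 4*j^2 - 5*j) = (j - 3)*(j + 1)*(j^2 - 5*j) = (j - 5)*(j - 3)*(j + 1)*(j)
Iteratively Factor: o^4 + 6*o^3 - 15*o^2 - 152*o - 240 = (o + 4)*(o^3 + 2*o^2 - 23*o - 60) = (o + 3)*(o + 4)*(o^2 - o - 20) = (o - 5)*(o + 3)*(o + 4)*(o + 4)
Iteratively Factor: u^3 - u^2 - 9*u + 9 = (u - 3)*(u^2 + 2*u - 3) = (u - 3)*(u - 1)*(u + 3)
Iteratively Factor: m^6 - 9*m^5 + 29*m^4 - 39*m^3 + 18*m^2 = (m)*(m^5 - 9*m^4 + 29*m^3 - 39*m^2 + 18*m) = m*(m - 2)*(m^4 - 7*m^3 + 15*m^2 - 9*m) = m*(m - 2)*(m - 1)*(m^3 - 6*m^2 + 9*m) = m*(m - 3)*(m - 2)*(m - 1)*(m^2 - 3*m) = m^2*(m - 3)*(m - 2)*(m - 1)*(m - 3)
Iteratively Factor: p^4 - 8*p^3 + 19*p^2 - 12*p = (p - 4)*(p^3 - 4*p^2 + 3*p) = (p - 4)*(p - 1)*(p^2 - 3*p) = (p - 4)*(p - 3)*(p - 1)*(p)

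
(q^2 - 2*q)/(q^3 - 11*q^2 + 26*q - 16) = q/(q^2 - 9*q + 8)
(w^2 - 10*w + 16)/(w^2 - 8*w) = (w - 2)/w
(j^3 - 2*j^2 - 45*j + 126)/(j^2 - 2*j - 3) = (j^2 + j - 42)/(j + 1)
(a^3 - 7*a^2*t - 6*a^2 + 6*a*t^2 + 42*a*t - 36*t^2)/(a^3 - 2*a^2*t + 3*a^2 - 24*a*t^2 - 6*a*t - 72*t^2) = (a^2 - a*t - 6*a + 6*t)/(a^2 + 4*a*t + 3*a + 12*t)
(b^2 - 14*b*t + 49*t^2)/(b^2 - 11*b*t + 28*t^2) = (-b + 7*t)/(-b + 4*t)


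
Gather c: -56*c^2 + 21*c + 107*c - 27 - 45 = -56*c^2 + 128*c - 72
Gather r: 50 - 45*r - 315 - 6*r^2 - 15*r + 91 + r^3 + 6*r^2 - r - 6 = r^3 - 61*r - 180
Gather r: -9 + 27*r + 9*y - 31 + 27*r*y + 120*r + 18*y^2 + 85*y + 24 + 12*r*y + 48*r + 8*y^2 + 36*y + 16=r*(39*y + 195) + 26*y^2 + 130*y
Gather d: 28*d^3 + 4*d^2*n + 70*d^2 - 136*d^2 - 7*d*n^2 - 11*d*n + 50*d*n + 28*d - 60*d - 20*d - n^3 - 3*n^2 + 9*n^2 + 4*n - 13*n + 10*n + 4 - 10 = 28*d^3 + d^2*(4*n - 66) + d*(-7*n^2 + 39*n - 52) - n^3 + 6*n^2 + n - 6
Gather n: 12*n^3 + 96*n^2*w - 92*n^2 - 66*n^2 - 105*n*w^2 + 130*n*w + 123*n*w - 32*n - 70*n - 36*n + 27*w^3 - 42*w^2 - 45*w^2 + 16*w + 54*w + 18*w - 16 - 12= 12*n^3 + n^2*(96*w - 158) + n*(-105*w^2 + 253*w - 138) + 27*w^3 - 87*w^2 + 88*w - 28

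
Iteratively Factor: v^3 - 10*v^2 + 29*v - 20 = (v - 1)*(v^2 - 9*v + 20) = (v - 4)*(v - 1)*(v - 5)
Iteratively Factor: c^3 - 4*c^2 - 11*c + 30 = (c - 5)*(c^2 + c - 6) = (c - 5)*(c + 3)*(c - 2)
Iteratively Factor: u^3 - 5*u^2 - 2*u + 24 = (u - 4)*(u^2 - u - 6) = (u - 4)*(u + 2)*(u - 3)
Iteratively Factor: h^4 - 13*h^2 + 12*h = (h - 1)*(h^3 + h^2 - 12*h) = (h - 1)*(h + 4)*(h^2 - 3*h) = (h - 3)*(h - 1)*(h + 4)*(h)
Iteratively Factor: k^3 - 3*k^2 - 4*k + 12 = (k + 2)*(k^2 - 5*k + 6) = (k - 2)*(k + 2)*(k - 3)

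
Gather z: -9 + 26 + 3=20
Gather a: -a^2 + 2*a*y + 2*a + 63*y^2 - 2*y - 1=-a^2 + a*(2*y + 2) + 63*y^2 - 2*y - 1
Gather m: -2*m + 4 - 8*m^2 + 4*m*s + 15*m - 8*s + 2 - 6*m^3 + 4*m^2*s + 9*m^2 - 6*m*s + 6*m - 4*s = -6*m^3 + m^2*(4*s + 1) + m*(19 - 2*s) - 12*s + 6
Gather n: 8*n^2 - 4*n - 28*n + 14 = 8*n^2 - 32*n + 14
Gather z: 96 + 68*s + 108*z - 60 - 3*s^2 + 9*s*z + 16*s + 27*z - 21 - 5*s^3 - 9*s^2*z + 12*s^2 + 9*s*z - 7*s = -5*s^3 + 9*s^2 + 77*s + z*(-9*s^2 + 18*s + 135) + 15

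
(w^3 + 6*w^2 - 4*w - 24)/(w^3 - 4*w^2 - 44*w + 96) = (w + 2)/(w - 8)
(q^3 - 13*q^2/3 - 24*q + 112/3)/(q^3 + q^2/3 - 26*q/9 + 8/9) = 3*(q^2 - 3*q - 28)/(3*q^2 + 5*q - 2)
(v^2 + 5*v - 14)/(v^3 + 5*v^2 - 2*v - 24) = (v + 7)/(v^2 + 7*v + 12)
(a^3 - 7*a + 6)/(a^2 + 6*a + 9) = (a^2 - 3*a + 2)/(a + 3)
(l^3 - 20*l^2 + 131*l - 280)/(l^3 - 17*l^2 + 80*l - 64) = (l^2 - 12*l + 35)/(l^2 - 9*l + 8)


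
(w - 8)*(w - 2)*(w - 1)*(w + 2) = w^4 - 9*w^3 + 4*w^2 + 36*w - 32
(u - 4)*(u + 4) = u^2 - 16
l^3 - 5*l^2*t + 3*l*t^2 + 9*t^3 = (l - 3*t)^2*(l + t)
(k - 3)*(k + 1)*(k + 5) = k^3 + 3*k^2 - 13*k - 15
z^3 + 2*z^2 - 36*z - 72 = (z - 6)*(z + 2)*(z + 6)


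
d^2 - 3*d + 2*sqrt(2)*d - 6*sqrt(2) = (d - 3)*(d + 2*sqrt(2))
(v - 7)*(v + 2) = v^2 - 5*v - 14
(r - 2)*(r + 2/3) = r^2 - 4*r/3 - 4/3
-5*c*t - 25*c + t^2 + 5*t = (-5*c + t)*(t + 5)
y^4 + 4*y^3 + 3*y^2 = y^2*(y + 1)*(y + 3)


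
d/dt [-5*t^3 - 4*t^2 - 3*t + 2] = -15*t^2 - 8*t - 3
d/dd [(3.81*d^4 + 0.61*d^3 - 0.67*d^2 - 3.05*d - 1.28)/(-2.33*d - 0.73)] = (-26.6319*d^4 - 13.9678*d^3 + 0.2252*d^2 + 0.9782*d - 0.7559)/(5.4289*d^2 + 3.4018*d + 0.5329)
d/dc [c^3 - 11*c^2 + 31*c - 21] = 3*c^2 - 22*c + 31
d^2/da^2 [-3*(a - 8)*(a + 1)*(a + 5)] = 12 - 18*a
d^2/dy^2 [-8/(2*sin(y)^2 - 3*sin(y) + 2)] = 8*(16*sin(y)^4 - 18*sin(y)^3 - 31*sin(y)^2 + 42*sin(y) - 10)/(-3*sin(y) - cos(2*y) + 3)^3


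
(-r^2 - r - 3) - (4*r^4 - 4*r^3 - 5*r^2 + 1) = -4*r^4 + 4*r^3 + 4*r^2 - r - 4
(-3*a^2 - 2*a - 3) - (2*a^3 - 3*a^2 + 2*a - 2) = -2*a^3 - 4*a - 1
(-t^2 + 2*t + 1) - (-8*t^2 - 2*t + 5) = 7*t^2 + 4*t - 4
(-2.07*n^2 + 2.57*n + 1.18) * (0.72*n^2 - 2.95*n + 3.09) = -1.4904*n^4 + 7.9569*n^3 - 13.1282*n^2 + 4.4603*n + 3.6462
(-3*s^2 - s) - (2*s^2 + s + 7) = -5*s^2 - 2*s - 7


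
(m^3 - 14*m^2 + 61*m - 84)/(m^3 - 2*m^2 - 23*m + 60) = (m - 7)/(m + 5)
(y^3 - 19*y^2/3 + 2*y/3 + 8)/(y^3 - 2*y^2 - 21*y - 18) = (y - 4/3)/(y + 3)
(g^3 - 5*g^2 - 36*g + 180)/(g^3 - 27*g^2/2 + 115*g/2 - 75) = 2*(g + 6)/(2*g - 5)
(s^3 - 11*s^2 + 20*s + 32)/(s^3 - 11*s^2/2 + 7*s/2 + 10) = 2*(s - 8)/(2*s - 5)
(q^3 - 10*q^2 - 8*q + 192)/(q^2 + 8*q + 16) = (q^2 - 14*q + 48)/(q + 4)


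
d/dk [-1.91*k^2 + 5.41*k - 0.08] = 5.41 - 3.82*k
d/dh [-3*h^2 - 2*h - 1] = -6*h - 2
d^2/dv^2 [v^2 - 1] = 2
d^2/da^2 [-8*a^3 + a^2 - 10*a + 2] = 2 - 48*a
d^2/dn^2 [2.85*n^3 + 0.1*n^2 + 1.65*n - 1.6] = 17.1*n + 0.2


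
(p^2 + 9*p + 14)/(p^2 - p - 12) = (p^2 + 9*p + 14)/(p^2 - p - 12)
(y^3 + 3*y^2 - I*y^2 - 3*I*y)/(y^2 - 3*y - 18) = y*(y - I)/(y - 6)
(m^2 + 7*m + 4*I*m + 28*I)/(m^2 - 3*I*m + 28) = (m + 7)/(m - 7*I)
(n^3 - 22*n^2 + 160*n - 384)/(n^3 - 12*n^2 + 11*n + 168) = (n^2 - 14*n + 48)/(n^2 - 4*n - 21)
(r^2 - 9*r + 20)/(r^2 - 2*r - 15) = (r - 4)/(r + 3)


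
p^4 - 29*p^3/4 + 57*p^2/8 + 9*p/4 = p*(p - 6)*(p - 3/2)*(p + 1/4)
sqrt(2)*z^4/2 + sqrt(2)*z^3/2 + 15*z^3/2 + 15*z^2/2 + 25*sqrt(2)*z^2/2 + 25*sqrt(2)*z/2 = z*(z + 5*sqrt(2)/2)*(z + 5*sqrt(2))*(sqrt(2)*z/2 + sqrt(2)/2)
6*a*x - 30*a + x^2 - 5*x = (6*a + x)*(x - 5)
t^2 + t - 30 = (t - 5)*(t + 6)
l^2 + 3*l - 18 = (l - 3)*(l + 6)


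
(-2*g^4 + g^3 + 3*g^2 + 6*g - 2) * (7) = -14*g^4 + 7*g^3 + 21*g^2 + 42*g - 14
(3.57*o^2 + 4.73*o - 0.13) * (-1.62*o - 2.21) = -5.7834*o^3 - 15.5523*o^2 - 10.2427*o + 0.2873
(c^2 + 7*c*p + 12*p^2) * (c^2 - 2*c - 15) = c^4 + 7*c^3*p - 2*c^3 + 12*c^2*p^2 - 14*c^2*p - 15*c^2 - 24*c*p^2 - 105*c*p - 180*p^2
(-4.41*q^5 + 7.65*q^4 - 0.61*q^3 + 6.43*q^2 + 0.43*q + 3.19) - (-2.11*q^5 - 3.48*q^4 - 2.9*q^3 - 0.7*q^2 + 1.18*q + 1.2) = -2.3*q^5 + 11.13*q^4 + 2.29*q^3 + 7.13*q^2 - 0.75*q + 1.99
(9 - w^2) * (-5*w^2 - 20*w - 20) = 5*w^4 + 20*w^3 - 25*w^2 - 180*w - 180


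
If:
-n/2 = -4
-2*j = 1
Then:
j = -1/2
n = 8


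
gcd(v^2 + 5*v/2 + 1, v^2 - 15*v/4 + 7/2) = 1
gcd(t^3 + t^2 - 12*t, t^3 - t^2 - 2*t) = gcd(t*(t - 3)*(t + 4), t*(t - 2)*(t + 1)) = t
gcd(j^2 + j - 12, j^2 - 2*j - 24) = j + 4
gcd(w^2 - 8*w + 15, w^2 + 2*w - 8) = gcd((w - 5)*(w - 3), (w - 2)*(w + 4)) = 1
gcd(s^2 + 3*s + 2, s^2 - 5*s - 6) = s + 1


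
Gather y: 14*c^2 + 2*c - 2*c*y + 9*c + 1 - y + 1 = 14*c^2 + 11*c + y*(-2*c - 1) + 2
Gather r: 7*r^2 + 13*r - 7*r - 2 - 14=7*r^2 + 6*r - 16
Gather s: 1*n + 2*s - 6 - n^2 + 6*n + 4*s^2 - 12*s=-n^2 + 7*n + 4*s^2 - 10*s - 6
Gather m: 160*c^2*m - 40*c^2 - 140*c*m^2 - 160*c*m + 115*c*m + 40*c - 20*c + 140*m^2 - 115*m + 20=-40*c^2 + 20*c + m^2*(140 - 140*c) + m*(160*c^2 - 45*c - 115) + 20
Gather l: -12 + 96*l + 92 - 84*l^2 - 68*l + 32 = -84*l^2 + 28*l + 112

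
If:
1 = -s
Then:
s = -1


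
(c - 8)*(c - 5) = c^2 - 13*c + 40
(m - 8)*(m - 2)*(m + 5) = m^3 - 5*m^2 - 34*m + 80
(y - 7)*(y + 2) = y^2 - 5*y - 14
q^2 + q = q*(q + 1)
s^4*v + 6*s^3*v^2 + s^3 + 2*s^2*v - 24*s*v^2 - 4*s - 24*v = (s - 2)*(s + 2)*(s + 6*v)*(s*v + 1)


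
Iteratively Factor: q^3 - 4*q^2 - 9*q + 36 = (q - 3)*(q^2 - q - 12) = (q - 4)*(q - 3)*(q + 3)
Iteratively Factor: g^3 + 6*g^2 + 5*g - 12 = (g + 3)*(g^2 + 3*g - 4) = (g - 1)*(g + 3)*(g + 4)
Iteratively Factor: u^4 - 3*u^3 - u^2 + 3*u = (u - 3)*(u^3 - u) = u*(u - 3)*(u^2 - 1) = u*(u - 3)*(u + 1)*(u - 1)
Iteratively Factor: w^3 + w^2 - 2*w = (w - 1)*(w^2 + 2*w) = w*(w - 1)*(w + 2)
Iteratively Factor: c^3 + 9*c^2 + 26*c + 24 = (c + 3)*(c^2 + 6*c + 8) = (c + 2)*(c + 3)*(c + 4)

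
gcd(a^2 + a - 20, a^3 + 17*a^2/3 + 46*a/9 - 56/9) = 1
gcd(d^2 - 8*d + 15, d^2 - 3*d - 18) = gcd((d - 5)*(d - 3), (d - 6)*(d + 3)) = 1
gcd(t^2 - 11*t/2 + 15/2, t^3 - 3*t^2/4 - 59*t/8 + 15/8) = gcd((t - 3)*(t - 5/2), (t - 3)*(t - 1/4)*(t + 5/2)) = t - 3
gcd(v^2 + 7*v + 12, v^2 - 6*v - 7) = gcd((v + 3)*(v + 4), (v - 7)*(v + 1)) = 1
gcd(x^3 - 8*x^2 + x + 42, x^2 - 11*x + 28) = x - 7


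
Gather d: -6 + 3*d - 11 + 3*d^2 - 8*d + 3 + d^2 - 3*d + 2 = 4*d^2 - 8*d - 12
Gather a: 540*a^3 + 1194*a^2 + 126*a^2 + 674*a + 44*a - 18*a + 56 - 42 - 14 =540*a^3 + 1320*a^2 + 700*a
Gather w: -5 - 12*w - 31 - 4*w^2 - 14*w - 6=-4*w^2 - 26*w - 42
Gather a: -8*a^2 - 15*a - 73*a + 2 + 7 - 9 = -8*a^2 - 88*a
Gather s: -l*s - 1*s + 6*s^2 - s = 6*s^2 + s*(-l - 2)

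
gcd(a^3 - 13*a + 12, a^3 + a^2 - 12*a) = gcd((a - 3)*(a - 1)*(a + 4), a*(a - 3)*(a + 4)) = a^2 + a - 12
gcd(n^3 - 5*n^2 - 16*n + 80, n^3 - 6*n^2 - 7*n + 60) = n^2 - 9*n + 20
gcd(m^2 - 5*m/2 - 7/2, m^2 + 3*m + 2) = m + 1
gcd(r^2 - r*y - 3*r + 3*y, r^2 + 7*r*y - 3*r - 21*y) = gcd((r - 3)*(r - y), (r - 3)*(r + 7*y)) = r - 3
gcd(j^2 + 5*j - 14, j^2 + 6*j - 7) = j + 7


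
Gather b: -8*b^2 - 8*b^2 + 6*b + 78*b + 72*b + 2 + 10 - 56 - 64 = -16*b^2 + 156*b - 108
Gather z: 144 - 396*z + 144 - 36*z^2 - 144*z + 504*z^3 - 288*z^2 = 504*z^3 - 324*z^2 - 540*z + 288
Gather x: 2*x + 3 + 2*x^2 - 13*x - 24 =2*x^2 - 11*x - 21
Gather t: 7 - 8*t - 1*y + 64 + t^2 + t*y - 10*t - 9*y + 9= t^2 + t*(y - 18) - 10*y + 80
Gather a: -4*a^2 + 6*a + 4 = -4*a^2 + 6*a + 4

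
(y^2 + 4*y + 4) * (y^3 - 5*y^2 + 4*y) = y^5 - y^4 - 12*y^3 - 4*y^2 + 16*y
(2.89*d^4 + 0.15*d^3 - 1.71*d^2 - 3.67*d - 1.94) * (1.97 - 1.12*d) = -3.2368*d^5 + 5.5253*d^4 + 2.2107*d^3 + 0.7417*d^2 - 5.0571*d - 3.8218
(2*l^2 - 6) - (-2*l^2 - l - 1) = 4*l^2 + l - 5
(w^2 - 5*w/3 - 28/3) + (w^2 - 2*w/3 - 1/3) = 2*w^2 - 7*w/3 - 29/3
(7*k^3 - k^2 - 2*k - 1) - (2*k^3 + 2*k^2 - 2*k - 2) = 5*k^3 - 3*k^2 + 1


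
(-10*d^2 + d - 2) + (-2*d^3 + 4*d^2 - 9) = -2*d^3 - 6*d^2 + d - 11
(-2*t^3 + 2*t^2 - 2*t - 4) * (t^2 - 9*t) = -2*t^5 + 20*t^4 - 20*t^3 + 14*t^2 + 36*t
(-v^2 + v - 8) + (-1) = -v^2 + v - 9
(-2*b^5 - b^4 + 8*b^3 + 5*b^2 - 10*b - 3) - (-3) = -2*b^5 - b^4 + 8*b^3 + 5*b^2 - 10*b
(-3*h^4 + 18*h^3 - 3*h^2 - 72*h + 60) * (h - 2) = -3*h^5 + 24*h^4 - 39*h^3 - 66*h^2 + 204*h - 120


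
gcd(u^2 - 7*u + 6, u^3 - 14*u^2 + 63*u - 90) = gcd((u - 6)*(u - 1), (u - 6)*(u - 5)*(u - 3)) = u - 6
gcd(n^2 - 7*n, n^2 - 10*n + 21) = n - 7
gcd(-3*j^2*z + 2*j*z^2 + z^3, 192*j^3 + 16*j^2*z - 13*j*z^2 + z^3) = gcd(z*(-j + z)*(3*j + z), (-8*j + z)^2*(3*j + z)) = 3*j + z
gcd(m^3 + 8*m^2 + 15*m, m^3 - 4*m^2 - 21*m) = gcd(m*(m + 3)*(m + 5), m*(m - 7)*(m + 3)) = m^2 + 3*m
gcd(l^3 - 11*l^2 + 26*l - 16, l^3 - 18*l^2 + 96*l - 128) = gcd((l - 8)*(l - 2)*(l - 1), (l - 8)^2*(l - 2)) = l^2 - 10*l + 16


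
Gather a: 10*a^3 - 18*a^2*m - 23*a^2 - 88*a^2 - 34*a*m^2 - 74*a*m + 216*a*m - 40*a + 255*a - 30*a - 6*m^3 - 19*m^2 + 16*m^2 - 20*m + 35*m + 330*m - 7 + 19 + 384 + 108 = 10*a^3 + a^2*(-18*m - 111) + a*(-34*m^2 + 142*m + 185) - 6*m^3 - 3*m^2 + 345*m + 504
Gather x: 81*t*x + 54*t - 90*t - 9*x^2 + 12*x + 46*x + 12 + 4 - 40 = -36*t - 9*x^2 + x*(81*t + 58) - 24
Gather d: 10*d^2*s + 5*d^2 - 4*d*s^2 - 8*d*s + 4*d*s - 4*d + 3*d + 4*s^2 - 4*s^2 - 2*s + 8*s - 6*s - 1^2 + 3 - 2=d^2*(10*s + 5) + d*(-4*s^2 - 4*s - 1)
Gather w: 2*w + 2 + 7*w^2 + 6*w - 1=7*w^2 + 8*w + 1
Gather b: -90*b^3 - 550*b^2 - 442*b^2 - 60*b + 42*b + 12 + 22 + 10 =-90*b^3 - 992*b^2 - 18*b + 44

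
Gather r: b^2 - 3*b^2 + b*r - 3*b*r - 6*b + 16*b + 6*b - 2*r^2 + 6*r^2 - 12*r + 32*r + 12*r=-2*b^2 + 16*b + 4*r^2 + r*(32 - 2*b)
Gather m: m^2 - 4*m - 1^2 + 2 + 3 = m^2 - 4*m + 4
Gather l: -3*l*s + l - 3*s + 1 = l*(1 - 3*s) - 3*s + 1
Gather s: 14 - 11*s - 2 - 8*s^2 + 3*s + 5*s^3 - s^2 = 5*s^3 - 9*s^2 - 8*s + 12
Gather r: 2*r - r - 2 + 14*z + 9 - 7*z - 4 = r + 7*z + 3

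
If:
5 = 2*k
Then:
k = 5/2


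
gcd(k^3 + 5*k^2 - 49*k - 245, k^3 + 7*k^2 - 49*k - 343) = k^2 - 49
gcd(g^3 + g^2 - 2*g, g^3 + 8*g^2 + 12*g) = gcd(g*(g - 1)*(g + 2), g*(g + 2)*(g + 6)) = g^2 + 2*g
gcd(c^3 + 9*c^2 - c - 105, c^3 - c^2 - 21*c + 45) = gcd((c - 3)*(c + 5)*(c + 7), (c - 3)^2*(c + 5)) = c^2 + 2*c - 15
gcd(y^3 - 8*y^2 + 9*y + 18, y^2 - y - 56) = 1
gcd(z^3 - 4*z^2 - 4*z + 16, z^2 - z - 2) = z - 2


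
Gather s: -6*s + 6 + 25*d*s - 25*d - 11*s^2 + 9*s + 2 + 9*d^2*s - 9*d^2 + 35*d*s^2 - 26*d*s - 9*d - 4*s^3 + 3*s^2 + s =-9*d^2 - 34*d - 4*s^3 + s^2*(35*d - 8) + s*(9*d^2 - d + 4) + 8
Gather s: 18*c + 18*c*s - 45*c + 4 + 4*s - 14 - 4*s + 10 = 18*c*s - 27*c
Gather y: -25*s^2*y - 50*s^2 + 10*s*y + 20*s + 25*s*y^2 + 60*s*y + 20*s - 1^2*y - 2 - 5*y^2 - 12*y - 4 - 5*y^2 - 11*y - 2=-50*s^2 + 40*s + y^2*(25*s - 10) + y*(-25*s^2 + 70*s - 24) - 8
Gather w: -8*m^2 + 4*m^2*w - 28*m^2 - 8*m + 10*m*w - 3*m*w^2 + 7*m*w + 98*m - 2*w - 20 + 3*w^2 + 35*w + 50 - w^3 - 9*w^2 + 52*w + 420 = -36*m^2 + 90*m - w^3 + w^2*(-3*m - 6) + w*(4*m^2 + 17*m + 85) + 450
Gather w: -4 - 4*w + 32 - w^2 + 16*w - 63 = -w^2 + 12*w - 35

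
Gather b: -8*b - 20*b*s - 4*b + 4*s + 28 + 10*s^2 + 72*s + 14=b*(-20*s - 12) + 10*s^2 + 76*s + 42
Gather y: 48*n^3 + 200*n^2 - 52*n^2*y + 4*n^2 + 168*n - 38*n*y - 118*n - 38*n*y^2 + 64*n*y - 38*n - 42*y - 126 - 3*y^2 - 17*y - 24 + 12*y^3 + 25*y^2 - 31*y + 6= 48*n^3 + 204*n^2 + 12*n + 12*y^3 + y^2*(22 - 38*n) + y*(-52*n^2 + 26*n - 90) - 144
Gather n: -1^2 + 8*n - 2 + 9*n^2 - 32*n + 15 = 9*n^2 - 24*n + 12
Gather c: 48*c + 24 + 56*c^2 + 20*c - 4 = 56*c^2 + 68*c + 20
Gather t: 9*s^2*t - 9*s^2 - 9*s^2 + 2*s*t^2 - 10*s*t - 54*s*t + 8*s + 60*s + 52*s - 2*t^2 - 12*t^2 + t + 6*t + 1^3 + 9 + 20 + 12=-18*s^2 + 120*s + t^2*(2*s - 14) + t*(9*s^2 - 64*s + 7) + 42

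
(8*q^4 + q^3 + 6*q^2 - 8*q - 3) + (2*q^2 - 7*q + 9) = 8*q^4 + q^3 + 8*q^2 - 15*q + 6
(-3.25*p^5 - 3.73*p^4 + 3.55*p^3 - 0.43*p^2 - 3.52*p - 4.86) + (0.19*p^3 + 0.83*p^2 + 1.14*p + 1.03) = -3.25*p^5 - 3.73*p^4 + 3.74*p^3 + 0.4*p^2 - 2.38*p - 3.83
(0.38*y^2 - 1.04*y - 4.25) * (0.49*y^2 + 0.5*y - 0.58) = 0.1862*y^4 - 0.3196*y^3 - 2.8229*y^2 - 1.5218*y + 2.465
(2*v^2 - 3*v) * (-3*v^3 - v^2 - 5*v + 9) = -6*v^5 + 7*v^4 - 7*v^3 + 33*v^2 - 27*v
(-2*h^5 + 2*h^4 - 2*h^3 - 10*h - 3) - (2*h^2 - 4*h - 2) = -2*h^5 + 2*h^4 - 2*h^3 - 2*h^2 - 6*h - 1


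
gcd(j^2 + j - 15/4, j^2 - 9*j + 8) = 1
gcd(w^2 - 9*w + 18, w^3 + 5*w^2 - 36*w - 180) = w - 6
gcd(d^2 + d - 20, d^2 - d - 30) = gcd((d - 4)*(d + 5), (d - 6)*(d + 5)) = d + 5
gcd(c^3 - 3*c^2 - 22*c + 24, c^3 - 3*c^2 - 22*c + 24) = c^3 - 3*c^2 - 22*c + 24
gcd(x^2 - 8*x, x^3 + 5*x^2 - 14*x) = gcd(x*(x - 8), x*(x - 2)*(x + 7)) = x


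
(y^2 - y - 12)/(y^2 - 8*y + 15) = (y^2 - y - 12)/(y^2 - 8*y + 15)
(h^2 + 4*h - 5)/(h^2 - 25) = (h - 1)/(h - 5)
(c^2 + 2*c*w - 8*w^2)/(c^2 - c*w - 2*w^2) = (c + 4*w)/(c + w)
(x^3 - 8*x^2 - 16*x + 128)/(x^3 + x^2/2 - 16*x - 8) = 2*(x - 8)/(2*x + 1)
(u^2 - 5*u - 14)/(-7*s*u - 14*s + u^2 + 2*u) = (7 - u)/(7*s - u)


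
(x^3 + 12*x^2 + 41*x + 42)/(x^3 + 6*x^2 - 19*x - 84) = (x + 2)/(x - 4)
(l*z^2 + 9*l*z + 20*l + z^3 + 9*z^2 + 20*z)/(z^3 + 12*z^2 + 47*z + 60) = (l + z)/(z + 3)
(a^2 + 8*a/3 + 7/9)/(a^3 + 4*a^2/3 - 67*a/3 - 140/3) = (a + 1/3)/(a^2 - a - 20)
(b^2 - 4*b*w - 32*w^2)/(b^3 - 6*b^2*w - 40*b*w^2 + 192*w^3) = (-b - 4*w)/(-b^2 - 2*b*w + 24*w^2)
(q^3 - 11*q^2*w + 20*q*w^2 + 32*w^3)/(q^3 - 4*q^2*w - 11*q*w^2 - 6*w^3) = (q^2 - 12*q*w + 32*w^2)/(q^2 - 5*q*w - 6*w^2)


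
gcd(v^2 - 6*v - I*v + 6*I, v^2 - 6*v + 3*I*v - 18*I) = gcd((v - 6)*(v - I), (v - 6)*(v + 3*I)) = v - 6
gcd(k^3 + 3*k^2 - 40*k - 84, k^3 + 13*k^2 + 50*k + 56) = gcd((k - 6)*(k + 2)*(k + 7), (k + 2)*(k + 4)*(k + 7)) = k^2 + 9*k + 14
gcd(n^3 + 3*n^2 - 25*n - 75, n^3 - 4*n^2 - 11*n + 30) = n^2 - 2*n - 15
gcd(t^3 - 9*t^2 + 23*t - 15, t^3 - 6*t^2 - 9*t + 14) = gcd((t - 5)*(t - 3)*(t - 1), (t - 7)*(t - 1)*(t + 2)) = t - 1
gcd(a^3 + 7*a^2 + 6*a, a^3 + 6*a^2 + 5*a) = a^2 + a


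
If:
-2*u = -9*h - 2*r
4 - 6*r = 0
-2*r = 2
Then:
No Solution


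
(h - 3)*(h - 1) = h^2 - 4*h + 3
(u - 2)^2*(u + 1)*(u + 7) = u^4 + 4*u^3 - 21*u^2 + 4*u + 28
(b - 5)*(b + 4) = b^2 - b - 20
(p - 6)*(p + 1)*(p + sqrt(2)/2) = p^3 - 5*p^2 + sqrt(2)*p^2/2 - 6*p - 5*sqrt(2)*p/2 - 3*sqrt(2)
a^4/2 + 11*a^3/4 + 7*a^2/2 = a^2*(a/2 + 1)*(a + 7/2)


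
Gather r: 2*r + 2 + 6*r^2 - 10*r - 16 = 6*r^2 - 8*r - 14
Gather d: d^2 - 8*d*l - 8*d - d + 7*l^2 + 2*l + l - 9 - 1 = d^2 + d*(-8*l - 9) + 7*l^2 + 3*l - 10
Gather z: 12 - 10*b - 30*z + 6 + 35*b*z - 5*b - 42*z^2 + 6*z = -15*b - 42*z^2 + z*(35*b - 24) + 18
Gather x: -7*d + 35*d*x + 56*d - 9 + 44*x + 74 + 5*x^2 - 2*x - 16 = 49*d + 5*x^2 + x*(35*d + 42) + 49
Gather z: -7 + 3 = -4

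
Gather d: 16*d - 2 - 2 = 16*d - 4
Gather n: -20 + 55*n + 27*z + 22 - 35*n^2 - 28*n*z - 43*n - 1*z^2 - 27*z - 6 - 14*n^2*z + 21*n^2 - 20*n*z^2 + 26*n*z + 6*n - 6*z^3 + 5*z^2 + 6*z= n^2*(-14*z - 14) + n*(-20*z^2 - 2*z + 18) - 6*z^3 + 4*z^2 + 6*z - 4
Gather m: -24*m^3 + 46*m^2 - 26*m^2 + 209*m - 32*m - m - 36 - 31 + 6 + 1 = -24*m^3 + 20*m^2 + 176*m - 60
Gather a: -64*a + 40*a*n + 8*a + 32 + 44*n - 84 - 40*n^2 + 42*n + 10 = a*(40*n - 56) - 40*n^2 + 86*n - 42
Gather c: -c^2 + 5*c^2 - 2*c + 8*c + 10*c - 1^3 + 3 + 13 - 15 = 4*c^2 + 16*c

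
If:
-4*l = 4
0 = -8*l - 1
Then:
No Solution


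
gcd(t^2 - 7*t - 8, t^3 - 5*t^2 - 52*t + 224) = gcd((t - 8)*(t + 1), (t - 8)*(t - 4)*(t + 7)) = t - 8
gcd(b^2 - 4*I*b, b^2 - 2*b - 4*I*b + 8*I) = b - 4*I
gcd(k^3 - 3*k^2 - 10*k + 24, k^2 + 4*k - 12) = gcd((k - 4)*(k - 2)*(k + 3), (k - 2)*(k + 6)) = k - 2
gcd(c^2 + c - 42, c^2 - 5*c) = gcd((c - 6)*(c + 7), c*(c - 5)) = 1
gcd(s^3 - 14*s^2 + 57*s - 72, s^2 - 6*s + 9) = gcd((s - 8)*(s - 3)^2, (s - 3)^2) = s^2 - 6*s + 9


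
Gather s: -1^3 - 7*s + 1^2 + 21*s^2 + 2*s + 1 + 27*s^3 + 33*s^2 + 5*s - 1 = 27*s^3 + 54*s^2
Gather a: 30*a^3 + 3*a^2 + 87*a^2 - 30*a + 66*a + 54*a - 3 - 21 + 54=30*a^3 + 90*a^2 + 90*a + 30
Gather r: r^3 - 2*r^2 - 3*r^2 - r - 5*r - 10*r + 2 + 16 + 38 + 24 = r^3 - 5*r^2 - 16*r + 80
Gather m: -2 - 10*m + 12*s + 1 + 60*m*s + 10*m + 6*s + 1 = 60*m*s + 18*s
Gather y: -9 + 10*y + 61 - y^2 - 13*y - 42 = -y^2 - 3*y + 10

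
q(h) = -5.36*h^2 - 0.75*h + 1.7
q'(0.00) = -0.75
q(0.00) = 1.70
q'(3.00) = -32.91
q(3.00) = -48.79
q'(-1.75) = 18.01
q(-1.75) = -13.40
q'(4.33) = -47.17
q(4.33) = -102.04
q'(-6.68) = 70.86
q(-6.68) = -232.47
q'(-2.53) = 26.37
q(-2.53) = -30.71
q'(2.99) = -32.80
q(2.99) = -48.46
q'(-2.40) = 24.98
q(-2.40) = -27.37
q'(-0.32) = 2.68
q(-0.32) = 1.39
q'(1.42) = -15.97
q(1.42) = -10.17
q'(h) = -10.72*h - 0.75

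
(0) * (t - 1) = 0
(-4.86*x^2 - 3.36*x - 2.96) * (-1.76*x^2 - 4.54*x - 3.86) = 8.5536*x^4 + 27.978*x^3 + 39.2236*x^2 + 26.408*x + 11.4256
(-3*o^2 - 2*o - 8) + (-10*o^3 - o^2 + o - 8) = -10*o^3 - 4*o^2 - o - 16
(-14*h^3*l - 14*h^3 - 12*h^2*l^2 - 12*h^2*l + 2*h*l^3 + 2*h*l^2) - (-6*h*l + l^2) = -14*h^3*l - 14*h^3 - 12*h^2*l^2 - 12*h^2*l + 2*h*l^3 + 2*h*l^2 + 6*h*l - l^2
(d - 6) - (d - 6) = 0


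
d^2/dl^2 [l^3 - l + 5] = 6*l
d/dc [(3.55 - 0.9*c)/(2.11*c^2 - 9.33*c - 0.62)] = (1.899*c^2 - 14.981*c + 33.6795)/(4.4521*c^4 - 39.3726*c^3 + 84.4325*c^2 + 11.5692*c + 0.3844)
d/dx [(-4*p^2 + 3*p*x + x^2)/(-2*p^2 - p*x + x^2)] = 2*p*(-5*p^2 + 2*p*x - 2*x^2)/(4*p^4 + 4*p^3*x - 3*p^2*x^2 - 2*p*x^3 + x^4)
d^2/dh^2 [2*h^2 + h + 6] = 4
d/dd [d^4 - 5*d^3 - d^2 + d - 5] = 4*d^3 - 15*d^2 - 2*d + 1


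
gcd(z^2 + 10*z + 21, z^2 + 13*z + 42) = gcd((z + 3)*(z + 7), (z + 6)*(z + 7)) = z + 7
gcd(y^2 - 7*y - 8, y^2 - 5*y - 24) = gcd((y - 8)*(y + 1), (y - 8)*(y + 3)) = y - 8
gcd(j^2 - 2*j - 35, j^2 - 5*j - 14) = j - 7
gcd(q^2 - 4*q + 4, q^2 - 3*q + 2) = q - 2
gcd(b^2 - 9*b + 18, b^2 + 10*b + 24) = 1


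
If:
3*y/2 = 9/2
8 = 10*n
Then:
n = 4/5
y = 3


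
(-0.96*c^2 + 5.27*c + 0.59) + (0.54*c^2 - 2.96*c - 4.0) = -0.42*c^2 + 2.31*c - 3.41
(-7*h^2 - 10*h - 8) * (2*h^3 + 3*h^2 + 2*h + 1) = -14*h^5 - 41*h^4 - 60*h^3 - 51*h^2 - 26*h - 8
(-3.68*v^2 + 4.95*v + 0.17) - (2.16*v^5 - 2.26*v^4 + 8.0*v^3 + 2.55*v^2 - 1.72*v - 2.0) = -2.16*v^5 + 2.26*v^4 - 8.0*v^3 - 6.23*v^2 + 6.67*v + 2.17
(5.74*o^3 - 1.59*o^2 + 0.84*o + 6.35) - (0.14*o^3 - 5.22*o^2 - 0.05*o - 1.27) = 5.6*o^3 + 3.63*o^2 + 0.89*o + 7.62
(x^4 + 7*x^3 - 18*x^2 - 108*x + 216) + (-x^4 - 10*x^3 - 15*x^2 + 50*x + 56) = -3*x^3 - 33*x^2 - 58*x + 272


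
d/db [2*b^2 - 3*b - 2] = 4*b - 3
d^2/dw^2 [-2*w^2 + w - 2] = -4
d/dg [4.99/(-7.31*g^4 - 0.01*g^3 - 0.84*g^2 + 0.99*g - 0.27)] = (145.9076*g^3 + 0.1497*g^2 + 8.3832*g - 4.9401)/(7.31*g^4 + 0.01*g^3 + 0.84*g^2 - 0.99*g + 0.27)^2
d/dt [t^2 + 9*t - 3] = 2*t + 9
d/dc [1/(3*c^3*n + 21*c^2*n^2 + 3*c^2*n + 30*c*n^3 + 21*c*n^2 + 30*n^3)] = (-3*c^2 - 14*c*n - 2*c - 10*n^2 - 7*n)/(3*n*(c^3 + 7*c^2*n + c^2 + 10*c*n^2 + 7*c*n + 10*n^2)^2)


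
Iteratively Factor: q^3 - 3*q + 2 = (q - 1)*(q^2 + q - 2) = (q - 1)*(q + 2)*(q - 1)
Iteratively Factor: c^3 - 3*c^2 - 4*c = (c + 1)*(c^2 - 4*c) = (c - 4)*(c + 1)*(c)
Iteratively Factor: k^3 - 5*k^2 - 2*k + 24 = (k - 3)*(k^2 - 2*k - 8) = (k - 3)*(k + 2)*(k - 4)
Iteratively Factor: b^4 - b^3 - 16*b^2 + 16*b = (b)*(b^3 - b^2 - 16*b + 16) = b*(b - 1)*(b^2 - 16) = b*(b - 1)*(b + 4)*(b - 4)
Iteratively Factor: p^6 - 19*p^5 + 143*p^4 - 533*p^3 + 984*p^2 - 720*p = (p - 4)*(p^5 - 15*p^4 + 83*p^3 - 201*p^2 + 180*p) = (p - 4)^2*(p^4 - 11*p^3 + 39*p^2 - 45*p) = (p - 4)^2*(p - 3)*(p^3 - 8*p^2 + 15*p) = p*(p - 4)^2*(p - 3)*(p^2 - 8*p + 15) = p*(p - 4)^2*(p - 3)^2*(p - 5)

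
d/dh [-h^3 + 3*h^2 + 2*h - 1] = -3*h^2 + 6*h + 2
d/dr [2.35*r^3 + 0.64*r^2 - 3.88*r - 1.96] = 7.05*r^2 + 1.28*r - 3.88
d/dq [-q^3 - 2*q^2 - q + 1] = -3*q^2 - 4*q - 1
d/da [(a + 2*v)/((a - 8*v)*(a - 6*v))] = (-a^2 - 4*a*v + 76*v^2)/(a^4 - 28*a^3*v + 292*a^2*v^2 - 1344*a*v^3 + 2304*v^4)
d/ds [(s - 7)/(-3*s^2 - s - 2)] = (-3*s^2 - s + (s - 7)*(6*s + 1) - 2)/(3*s^2 + s + 2)^2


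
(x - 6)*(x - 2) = x^2 - 8*x + 12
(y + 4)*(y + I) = y^2 + 4*y + I*y + 4*I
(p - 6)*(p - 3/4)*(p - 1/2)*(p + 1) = p^4 - 25*p^3/4 + 5*p^2/8 + 45*p/8 - 9/4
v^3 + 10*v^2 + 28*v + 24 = (v + 2)^2*(v + 6)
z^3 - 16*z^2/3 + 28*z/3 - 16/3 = (z - 2)^2*(z - 4/3)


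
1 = 1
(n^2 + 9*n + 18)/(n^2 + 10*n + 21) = (n + 6)/(n + 7)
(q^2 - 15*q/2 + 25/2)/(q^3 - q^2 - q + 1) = (q^2 - 15*q/2 + 25/2)/(q^3 - q^2 - q + 1)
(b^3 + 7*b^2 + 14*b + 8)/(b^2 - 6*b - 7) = (b^2 + 6*b + 8)/(b - 7)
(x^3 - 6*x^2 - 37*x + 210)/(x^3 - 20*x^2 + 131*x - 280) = (x + 6)/(x - 8)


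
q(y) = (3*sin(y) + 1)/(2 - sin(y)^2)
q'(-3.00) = -1.46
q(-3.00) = 0.29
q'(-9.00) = -1.55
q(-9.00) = -0.13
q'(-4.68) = -0.36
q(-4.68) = 3.99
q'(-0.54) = 1.64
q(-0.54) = -0.31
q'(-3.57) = -2.00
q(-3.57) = 1.23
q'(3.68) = -1.64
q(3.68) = -0.31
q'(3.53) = -1.52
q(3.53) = -0.07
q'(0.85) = 2.94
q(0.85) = 2.27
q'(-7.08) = 1.93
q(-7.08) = -0.77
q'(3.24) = -1.47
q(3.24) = 0.35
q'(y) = 3*cos(y)/(2 - sin(y)^2) + 2*(3*sin(y) + 1)*sin(y)*cos(y)/(2 - sin(y)^2)^2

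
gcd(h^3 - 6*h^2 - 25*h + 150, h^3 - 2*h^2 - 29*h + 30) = h^2 - h - 30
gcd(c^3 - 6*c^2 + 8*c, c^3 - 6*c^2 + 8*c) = c^3 - 6*c^2 + 8*c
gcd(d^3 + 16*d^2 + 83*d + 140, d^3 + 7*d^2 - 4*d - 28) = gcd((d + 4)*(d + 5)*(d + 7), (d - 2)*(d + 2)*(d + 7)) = d + 7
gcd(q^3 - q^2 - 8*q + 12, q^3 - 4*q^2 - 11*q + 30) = q^2 + q - 6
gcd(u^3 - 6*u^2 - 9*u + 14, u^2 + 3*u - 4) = u - 1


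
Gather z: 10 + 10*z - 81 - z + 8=9*z - 63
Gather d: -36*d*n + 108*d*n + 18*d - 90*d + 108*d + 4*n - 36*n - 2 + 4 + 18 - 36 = d*(72*n + 36) - 32*n - 16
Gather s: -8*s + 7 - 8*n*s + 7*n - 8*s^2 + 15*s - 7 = 7*n - 8*s^2 + s*(7 - 8*n)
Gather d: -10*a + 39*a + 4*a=33*a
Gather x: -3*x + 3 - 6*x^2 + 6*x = -6*x^2 + 3*x + 3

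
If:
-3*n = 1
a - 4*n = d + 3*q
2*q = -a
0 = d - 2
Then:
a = 4/15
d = 2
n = -1/3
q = -2/15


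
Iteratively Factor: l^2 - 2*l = (l)*(l - 2)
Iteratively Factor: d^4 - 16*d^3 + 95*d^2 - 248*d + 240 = (d - 4)*(d^3 - 12*d^2 + 47*d - 60) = (d - 5)*(d - 4)*(d^2 - 7*d + 12) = (d - 5)*(d - 4)^2*(d - 3)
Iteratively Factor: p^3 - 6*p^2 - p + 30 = (p - 3)*(p^2 - 3*p - 10) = (p - 3)*(p + 2)*(p - 5)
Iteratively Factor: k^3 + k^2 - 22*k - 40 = (k - 5)*(k^2 + 6*k + 8) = (k - 5)*(k + 4)*(k + 2)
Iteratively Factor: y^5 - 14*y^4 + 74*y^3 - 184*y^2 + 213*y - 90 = (y - 5)*(y^4 - 9*y^3 + 29*y^2 - 39*y + 18) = (y - 5)*(y - 2)*(y^3 - 7*y^2 + 15*y - 9) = (y - 5)*(y - 3)*(y - 2)*(y^2 - 4*y + 3) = (y - 5)*(y - 3)*(y - 2)*(y - 1)*(y - 3)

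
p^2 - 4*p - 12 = (p - 6)*(p + 2)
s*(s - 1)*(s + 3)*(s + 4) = s^4 + 6*s^3 + 5*s^2 - 12*s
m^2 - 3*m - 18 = (m - 6)*(m + 3)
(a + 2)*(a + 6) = a^2 + 8*a + 12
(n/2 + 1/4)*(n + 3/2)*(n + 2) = n^3/2 + 2*n^2 + 19*n/8 + 3/4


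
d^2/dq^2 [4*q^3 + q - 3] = 24*q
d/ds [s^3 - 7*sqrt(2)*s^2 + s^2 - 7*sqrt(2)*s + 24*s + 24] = 3*s^2 - 14*sqrt(2)*s + 2*s - 7*sqrt(2) + 24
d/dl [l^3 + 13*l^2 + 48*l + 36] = 3*l^2 + 26*l + 48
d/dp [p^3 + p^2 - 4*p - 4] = 3*p^2 + 2*p - 4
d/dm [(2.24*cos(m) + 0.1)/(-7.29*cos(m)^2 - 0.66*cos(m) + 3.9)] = (16.3296*sin(m)^2 - 1.458*cos(m) - 25.1316)*sin(m)/(7.29*cos(m)^2 + 0.66*cos(m) - 3.9)^2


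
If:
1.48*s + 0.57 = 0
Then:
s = -0.39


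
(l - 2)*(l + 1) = l^2 - l - 2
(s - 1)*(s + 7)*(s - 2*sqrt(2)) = s^3 - 2*sqrt(2)*s^2 + 6*s^2 - 12*sqrt(2)*s - 7*s + 14*sqrt(2)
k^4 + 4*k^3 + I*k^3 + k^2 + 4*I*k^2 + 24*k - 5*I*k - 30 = (k - 1)*(k + 5)*(k - 2*I)*(k + 3*I)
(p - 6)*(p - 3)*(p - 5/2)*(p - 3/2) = p^4 - 13*p^3 + 231*p^2/4 - 423*p/4 + 135/2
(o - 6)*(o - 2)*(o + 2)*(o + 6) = o^4 - 40*o^2 + 144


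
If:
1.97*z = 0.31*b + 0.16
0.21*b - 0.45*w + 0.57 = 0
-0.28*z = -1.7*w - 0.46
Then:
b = -3.46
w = -0.35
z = -0.46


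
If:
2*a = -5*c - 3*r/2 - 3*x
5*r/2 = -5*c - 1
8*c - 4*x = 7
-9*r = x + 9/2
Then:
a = 251/80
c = -17/320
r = -47/160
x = -297/160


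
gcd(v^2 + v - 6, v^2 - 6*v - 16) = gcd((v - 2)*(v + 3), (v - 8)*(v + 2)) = 1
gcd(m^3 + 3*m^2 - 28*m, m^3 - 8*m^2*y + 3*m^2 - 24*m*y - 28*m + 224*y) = m^2 + 3*m - 28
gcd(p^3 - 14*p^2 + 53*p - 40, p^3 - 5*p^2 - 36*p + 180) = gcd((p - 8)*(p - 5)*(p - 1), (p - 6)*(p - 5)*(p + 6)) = p - 5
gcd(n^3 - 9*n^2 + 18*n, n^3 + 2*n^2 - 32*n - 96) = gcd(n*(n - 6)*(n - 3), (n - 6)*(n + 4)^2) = n - 6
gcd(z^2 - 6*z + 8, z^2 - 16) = z - 4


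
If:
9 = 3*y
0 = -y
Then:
No Solution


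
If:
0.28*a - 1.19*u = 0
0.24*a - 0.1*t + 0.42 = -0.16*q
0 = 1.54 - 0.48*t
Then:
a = 4.25*u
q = -6.375*u - 0.619791666666667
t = 3.21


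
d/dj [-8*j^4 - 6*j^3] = j^2*(-32*j - 18)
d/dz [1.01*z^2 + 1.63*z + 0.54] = 2.02*z + 1.63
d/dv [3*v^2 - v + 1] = 6*v - 1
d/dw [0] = 0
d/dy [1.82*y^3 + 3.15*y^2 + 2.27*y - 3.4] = 5.46*y^2 + 6.3*y + 2.27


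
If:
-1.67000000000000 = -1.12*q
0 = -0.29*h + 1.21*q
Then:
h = 6.22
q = 1.49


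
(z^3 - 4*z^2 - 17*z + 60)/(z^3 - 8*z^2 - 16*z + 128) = (z^2 - 8*z + 15)/(z^2 - 12*z + 32)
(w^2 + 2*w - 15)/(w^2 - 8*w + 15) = (w + 5)/(w - 5)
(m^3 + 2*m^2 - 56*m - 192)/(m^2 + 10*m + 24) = m - 8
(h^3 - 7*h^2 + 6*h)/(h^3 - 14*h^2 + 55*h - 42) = h/(h - 7)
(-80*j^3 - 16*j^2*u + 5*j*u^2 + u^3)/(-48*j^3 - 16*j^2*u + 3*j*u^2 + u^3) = (5*j + u)/(3*j + u)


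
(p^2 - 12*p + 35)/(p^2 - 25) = (p - 7)/(p + 5)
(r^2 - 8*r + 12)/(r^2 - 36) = (r - 2)/(r + 6)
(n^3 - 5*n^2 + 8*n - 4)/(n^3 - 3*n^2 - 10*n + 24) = (n^2 - 3*n + 2)/(n^2 - n - 12)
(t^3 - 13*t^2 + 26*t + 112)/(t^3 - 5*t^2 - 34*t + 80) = (t^2 - 5*t - 14)/(t^2 + 3*t - 10)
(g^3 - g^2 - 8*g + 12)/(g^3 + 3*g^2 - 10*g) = (g^2 + g - 6)/(g*(g + 5))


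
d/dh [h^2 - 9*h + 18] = 2*h - 9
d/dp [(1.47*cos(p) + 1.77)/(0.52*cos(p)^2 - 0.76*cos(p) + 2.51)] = (0.7644*cos(p)^2 + 1.8408*cos(p) - 5.0349)*sin(p)/(0.2704*cos(p)^4 - 0.7904*cos(p)^3 + 3.188*cos(p)^2 - 3.8152*cos(p) + 6.3001)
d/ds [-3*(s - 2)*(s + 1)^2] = 9 - 9*s^2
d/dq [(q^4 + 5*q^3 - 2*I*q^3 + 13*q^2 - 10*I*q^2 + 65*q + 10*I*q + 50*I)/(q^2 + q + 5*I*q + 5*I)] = (2*q^5 + q^4*(8 + 13*I) + q^3*(30 + 66*I) + q^2*(28 + 120*I) + q*(100 + 30*I) + 200 + 275*I)/(q^4 + q^3*(2 + 10*I) + q^2*(-24 + 20*I) + q*(-50 + 10*I) - 25)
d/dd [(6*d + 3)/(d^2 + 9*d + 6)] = 3*(-2*d^2 - 2*d + 3)/(d^4 + 18*d^3 + 93*d^2 + 108*d + 36)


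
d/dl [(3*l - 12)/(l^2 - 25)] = 3*(l^2 - 2*l*(l - 4) - 25)/(l^2 - 25)^2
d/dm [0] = 0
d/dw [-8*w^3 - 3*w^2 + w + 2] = -24*w^2 - 6*w + 1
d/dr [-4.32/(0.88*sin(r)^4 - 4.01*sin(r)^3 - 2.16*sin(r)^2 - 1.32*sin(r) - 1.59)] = (15.2064*sin(r)^3 - 51.9696*sin(r)^2 - 18.6624*sin(r) - 5.7024)*cos(r)/(-0.88*sin(r)^4 + 4.01*sin(r)^3 + 2.16*sin(r)^2 + 1.32*sin(r) + 1.59)^2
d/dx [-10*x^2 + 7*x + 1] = 7 - 20*x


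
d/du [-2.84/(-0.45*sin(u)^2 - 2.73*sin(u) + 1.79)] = -(2.556*sin(u) + 7.7532)*cos(u)/(0.45*sin(u)^2 + 2.73*sin(u) - 1.79)^2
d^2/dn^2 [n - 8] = 0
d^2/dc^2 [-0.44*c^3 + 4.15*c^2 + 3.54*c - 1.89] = 8.3 - 2.64*c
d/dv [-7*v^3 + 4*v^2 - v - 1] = -21*v^2 + 8*v - 1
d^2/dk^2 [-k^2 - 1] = -2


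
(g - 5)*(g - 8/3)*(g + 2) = g^3 - 17*g^2/3 - 2*g + 80/3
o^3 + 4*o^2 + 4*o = o*(o + 2)^2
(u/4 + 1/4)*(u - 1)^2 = u^3/4 - u^2/4 - u/4 + 1/4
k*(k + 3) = k^2 + 3*k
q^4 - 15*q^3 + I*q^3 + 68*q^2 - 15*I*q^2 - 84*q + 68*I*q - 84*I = (q - 7)*(q - 6)*(q - 2)*(q + I)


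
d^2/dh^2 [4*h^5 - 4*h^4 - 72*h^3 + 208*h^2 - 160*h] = 80*h^3 - 48*h^2 - 432*h + 416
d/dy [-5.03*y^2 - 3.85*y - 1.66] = -10.06*y - 3.85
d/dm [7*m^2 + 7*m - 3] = 14*m + 7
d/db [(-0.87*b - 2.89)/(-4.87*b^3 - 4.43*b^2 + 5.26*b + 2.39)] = (-8.4738*b^3 - 46.077*b^2 - 25.6054*b + 13.1221)/(23.7169*b^6 + 43.1482*b^5 - 31.6075*b^4 - 69.8822*b^3 + 6.4922*b^2 + 25.1428*b + 5.7121)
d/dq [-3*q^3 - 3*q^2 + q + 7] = -9*q^2 - 6*q + 1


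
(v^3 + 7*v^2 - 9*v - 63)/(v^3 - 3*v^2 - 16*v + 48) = (v^2 + 10*v + 21)/(v^2 - 16)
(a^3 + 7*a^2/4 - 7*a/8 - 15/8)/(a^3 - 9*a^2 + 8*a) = (8*a^2 + 22*a + 15)/(8*a*(a - 8))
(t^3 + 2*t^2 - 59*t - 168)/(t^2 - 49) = (t^2 - 5*t - 24)/(t - 7)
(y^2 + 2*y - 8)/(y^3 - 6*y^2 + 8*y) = (y + 4)/(y*(y - 4))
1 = 1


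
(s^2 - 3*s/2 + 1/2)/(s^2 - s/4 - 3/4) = 2*(2*s - 1)/(4*s + 3)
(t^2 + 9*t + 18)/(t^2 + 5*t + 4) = (t^2 + 9*t + 18)/(t^2 + 5*t + 4)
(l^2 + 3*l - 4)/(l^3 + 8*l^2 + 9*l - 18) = (l + 4)/(l^2 + 9*l + 18)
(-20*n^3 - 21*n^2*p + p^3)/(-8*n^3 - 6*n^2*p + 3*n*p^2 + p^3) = (-5*n + p)/(-2*n + p)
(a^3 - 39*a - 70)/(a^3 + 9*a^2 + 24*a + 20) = (a - 7)/(a + 2)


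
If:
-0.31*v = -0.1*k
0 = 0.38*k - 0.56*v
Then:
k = 0.00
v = 0.00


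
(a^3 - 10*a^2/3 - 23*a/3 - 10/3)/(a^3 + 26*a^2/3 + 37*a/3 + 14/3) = (a - 5)/(a + 7)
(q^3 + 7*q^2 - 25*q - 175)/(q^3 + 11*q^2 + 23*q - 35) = (q - 5)/(q - 1)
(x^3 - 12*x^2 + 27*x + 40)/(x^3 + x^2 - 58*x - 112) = (x^2 - 4*x - 5)/(x^2 + 9*x + 14)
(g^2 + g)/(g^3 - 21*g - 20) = g/(g^2 - g - 20)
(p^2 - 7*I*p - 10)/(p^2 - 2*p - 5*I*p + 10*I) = (p - 2*I)/(p - 2)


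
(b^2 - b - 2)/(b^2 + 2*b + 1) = (b - 2)/(b + 1)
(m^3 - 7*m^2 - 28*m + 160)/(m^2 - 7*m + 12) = (m^2 - 3*m - 40)/(m - 3)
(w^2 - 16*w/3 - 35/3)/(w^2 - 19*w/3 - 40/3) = (w - 7)/(w - 8)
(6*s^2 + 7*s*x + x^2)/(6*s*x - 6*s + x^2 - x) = (s + x)/(x - 1)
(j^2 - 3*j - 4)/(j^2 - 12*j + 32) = (j + 1)/(j - 8)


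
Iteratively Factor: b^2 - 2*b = (b)*(b - 2)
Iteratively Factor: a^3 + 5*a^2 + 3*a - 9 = (a + 3)*(a^2 + 2*a - 3) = (a + 3)^2*(a - 1)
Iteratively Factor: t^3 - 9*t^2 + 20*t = (t - 4)*(t^2 - 5*t) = t*(t - 4)*(t - 5)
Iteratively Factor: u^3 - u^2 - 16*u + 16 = (u + 4)*(u^2 - 5*u + 4) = (u - 4)*(u + 4)*(u - 1)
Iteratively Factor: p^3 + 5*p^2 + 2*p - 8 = (p + 4)*(p^2 + p - 2) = (p + 2)*(p + 4)*(p - 1)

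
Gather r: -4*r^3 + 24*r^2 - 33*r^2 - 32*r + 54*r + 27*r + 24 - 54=-4*r^3 - 9*r^2 + 49*r - 30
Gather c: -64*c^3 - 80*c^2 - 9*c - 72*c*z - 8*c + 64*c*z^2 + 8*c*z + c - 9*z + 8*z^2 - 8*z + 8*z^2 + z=-64*c^3 - 80*c^2 + c*(64*z^2 - 64*z - 16) + 16*z^2 - 16*z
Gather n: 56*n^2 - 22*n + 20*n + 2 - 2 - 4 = 56*n^2 - 2*n - 4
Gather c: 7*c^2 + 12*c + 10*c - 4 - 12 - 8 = 7*c^2 + 22*c - 24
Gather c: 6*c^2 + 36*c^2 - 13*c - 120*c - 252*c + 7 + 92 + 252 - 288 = 42*c^2 - 385*c + 63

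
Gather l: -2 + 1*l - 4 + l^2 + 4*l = l^2 + 5*l - 6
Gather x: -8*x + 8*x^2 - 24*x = 8*x^2 - 32*x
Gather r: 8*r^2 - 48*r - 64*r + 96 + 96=8*r^2 - 112*r + 192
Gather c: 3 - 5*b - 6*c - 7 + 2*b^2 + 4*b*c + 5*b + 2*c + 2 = 2*b^2 + c*(4*b - 4) - 2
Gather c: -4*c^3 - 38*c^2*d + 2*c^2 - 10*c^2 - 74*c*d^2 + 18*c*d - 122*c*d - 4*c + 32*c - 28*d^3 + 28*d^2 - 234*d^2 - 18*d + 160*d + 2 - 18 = -4*c^3 + c^2*(-38*d - 8) + c*(-74*d^2 - 104*d + 28) - 28*d^3 - 206*d^2 + 142*d - 16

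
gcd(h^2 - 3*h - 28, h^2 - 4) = 1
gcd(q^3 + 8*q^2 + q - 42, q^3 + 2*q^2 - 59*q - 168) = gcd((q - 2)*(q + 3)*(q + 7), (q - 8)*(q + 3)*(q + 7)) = q^2 + 10*q + 21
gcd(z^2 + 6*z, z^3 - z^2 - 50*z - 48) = z + 6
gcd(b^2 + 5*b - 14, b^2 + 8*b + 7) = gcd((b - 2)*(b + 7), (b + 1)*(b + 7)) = b + 7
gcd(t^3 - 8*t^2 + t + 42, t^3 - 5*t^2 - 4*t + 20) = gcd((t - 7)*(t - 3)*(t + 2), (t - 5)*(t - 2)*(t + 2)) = t + 2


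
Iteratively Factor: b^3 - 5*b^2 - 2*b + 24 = (b - 3)*(b^2 - 2*b - 8) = (b - 3)*(b + 2)*(b - 4)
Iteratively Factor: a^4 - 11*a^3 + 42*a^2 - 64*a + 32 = (a - 1)*(a^3 - 10*a^2 + 32*a - 32) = (a - 2)*(a - 1)*(a^2 - 8*a + 16) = (a - 4)*(a - 2)*(a - 1)*(a - 4)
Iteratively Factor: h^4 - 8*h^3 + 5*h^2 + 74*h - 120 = (h - 5)*(h^3 - 3*h^2 - 10*h + 24) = (h - 5)*(h - 2)*(h^2 - h - 12) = (h - 5)*(h - 2)*(h + 3)*(h - 4)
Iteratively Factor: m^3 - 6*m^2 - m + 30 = (m - 5)*(m^2 - m - 6) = (m - 5)*(m + 2)*(m - 3)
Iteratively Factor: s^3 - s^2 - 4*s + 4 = (s + 2)*(s^2 - 3*s + 2) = (s - 1)*(s + 2)*(s - 2)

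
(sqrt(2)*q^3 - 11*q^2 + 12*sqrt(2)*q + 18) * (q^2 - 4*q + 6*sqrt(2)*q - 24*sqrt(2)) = sqrt(2)*q^5 - 4*sqrt(2)*q^4 + q^4 - 54*sqrt(2)*q^3 - 4*q^3 + 162*q^2 + 216*sqrt(2)*q^2 - 648*q + 108*sqrt(2)*q - 432*sqrt(2)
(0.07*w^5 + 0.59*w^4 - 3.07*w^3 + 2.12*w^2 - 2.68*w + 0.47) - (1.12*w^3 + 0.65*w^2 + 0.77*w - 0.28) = 0.07*w^5 + 0.59*w^4 - 4.19*w^3 + 1.47*w^2 - 3.45*w + 0.75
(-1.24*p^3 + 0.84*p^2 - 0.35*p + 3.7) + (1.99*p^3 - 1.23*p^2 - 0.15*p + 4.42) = 0.75*p^3 - 0.39*p^2 - 0.5*p + 8.12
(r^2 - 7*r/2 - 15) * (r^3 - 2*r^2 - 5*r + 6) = r^5 - 11*r^4/2 - 13*r^3 + 107*r^2/2 + 54*r - 90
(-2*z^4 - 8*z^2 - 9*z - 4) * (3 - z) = 2*z^5 - 6*z^4 + 8*z^3 - 15*z^2 - 23*z - 12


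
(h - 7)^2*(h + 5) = h^3 - 9*h^2 - 21*h + 245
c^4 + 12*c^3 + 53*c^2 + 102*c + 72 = (c + 2)*(c + 3)^2*(c + 4)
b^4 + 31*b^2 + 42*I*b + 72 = (b - 6*I)*(b - I)*(b + 3*I)*(b + 4*I)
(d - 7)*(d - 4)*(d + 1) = d^3 - 10*d^2 + 17*d + 28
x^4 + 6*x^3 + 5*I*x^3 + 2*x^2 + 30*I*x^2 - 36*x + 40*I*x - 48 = (x + 2)*(x + 4)*(x + 2*I)*(x + 3*I)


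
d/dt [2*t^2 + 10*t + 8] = 4*t + 10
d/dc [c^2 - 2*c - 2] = 2*c - 2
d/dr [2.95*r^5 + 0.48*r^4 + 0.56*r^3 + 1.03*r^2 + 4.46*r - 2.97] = 14.75*r^4 + 1.92*r^3 + 1.68*r^2 + 2.06*r + 4.46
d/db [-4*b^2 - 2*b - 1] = -8*b - 2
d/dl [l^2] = 2*l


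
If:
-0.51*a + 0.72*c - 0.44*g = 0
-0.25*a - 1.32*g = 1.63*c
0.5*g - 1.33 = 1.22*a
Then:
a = -0.87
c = -0.29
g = 0.53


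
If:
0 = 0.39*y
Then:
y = 0.00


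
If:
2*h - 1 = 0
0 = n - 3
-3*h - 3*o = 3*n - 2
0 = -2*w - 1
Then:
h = 1/2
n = 3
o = -17/6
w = -1/2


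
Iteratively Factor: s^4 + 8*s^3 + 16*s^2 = (s)*(s^3 + 8*s^2 + 16*s) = s*(s + 4)*(s^2 + 4*s) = s^2*(s + 4)*(s + 4)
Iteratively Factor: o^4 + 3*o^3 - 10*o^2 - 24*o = (o + 4)*(o^3 - o^2 - 6*o) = (o + 2)*(o + 4)*(o^2 - 3*o) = o*(o + 2)*(o + 4)*(o - 3)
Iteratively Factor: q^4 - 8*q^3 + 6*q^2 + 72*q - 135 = (q - 3)*(q^3 - 5*q^2 - 9*q + 45) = (q - 5)*(q - 3)*(q^2 - 9) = (q - 5)*(q - 3)*(q + 3)*(q - 3)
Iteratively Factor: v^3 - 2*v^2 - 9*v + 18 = (v - 2)*(v^2 - 9) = (v - 3)*(v - 2)*(v + 3)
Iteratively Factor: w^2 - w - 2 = (w + 1)*(w - 2)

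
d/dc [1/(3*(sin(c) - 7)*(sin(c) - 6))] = (13 - 2*sin(c))*cos(c)/(3*(sin(c) - 7)^2*(sin(c) - 6)^2)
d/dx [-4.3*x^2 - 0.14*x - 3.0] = -8.6*x - 0.14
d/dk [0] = 0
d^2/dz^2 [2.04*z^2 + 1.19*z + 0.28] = 4.08000000000000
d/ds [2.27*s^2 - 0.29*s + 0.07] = 4.54*s - 0.29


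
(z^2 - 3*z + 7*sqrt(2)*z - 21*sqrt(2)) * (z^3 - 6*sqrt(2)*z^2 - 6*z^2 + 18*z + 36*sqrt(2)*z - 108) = z^5 - 9*z^4 + sqrt(2)*z^4 - 48*z^3 - 9*sqrt(2)*z^3 + 144*sqrt(2)*z^2 + 594*z^2 - 1134*sqrt(2)*z - 1188*z + 2268*sqrt(2)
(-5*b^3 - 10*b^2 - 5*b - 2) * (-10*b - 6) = 50*b^4 + 130*b^3 + 110*b^2 + 50*b + 12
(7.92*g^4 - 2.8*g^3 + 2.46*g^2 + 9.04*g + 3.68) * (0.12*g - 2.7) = 0.9504*g^5 - 21.72*g^4 + 7.8552*g^3 - 5.5572*g^2 - 23.9664*g - 9.936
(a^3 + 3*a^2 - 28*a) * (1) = a^3 + 3*a^2 - 28*a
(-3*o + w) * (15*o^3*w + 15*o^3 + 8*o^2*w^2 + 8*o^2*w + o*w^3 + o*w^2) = -45*o^4*w - 45*o^4 - 9*o^3*w^2 - 9*o^3*w + 5*o^2*w^3 + 5*o^2*w^2 + o*w^4 + o*w^3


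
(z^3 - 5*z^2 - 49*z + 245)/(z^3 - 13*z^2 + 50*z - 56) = (z^2 + 2*z - 35)/(z^2 - 6*z + 8)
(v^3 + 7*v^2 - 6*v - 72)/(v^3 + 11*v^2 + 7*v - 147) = (v^2 + 10*v + 24)/(v^2 + 14*v + 49)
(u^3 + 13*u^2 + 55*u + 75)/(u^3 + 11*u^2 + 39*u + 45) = (u + 5)/(u + 3)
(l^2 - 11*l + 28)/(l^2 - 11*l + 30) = (l^2 - 11*l + 28)/(l^2 - 11*l + 30)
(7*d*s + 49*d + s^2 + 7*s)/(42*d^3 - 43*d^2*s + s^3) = (s + 7)/(6*d^2 - 7*d*s + s^2)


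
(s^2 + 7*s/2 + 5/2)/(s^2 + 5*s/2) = (s + 1)/s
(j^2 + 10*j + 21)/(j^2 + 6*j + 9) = (j + 7)/(j + 3)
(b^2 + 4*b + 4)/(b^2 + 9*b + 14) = (b + 2)/(b + 7)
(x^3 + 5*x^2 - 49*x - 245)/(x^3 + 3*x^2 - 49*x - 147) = (x + 5)/(x + 3)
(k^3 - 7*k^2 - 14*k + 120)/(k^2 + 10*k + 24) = (k^2 - 11*k + 30)/(k + 6)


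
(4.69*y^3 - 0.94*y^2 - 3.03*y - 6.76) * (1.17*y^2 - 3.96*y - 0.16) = 5.4873*y^5 - 19.6722*y^4 - 0.5731*y^3 + 4.24*y^2 + 27.2544*y + 1.0816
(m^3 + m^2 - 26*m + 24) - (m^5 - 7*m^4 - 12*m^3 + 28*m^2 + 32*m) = -m^5 + 7*m^4 + 13*m^3 - 27*m^2 - 58*m + 24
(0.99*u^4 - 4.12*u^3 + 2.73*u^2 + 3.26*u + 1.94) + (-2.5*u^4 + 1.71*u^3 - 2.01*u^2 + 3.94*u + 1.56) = -1.51*u^4 - 2.41*u^3 + 0.72*u^2 + 7.2*u + 3.5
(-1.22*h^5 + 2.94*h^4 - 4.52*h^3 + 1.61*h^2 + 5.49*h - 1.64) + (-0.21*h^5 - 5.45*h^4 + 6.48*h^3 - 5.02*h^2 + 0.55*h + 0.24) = -1.43*h^5 - 2.51*h^4 + 1.96*h^3 - 3.41*h^2 + 6.04*h - 1.4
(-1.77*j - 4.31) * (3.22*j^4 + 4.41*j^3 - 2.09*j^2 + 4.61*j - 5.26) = -5.6994*j^5 - 21.6839*j^4 - 15.3078*j^3 + 0.848199999999999*j^2 - 10.5589*j + 22.6706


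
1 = 1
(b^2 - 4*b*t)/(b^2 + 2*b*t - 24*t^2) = b/(b + 6*t)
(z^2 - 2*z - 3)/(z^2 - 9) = (z + 1)/(z + 3)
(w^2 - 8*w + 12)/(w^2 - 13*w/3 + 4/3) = 3*(w^2 - 8*w + 12)/(3*w^2 - 13*w + 4)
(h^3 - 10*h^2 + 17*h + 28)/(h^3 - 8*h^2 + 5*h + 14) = (h - 4)/(h - 2)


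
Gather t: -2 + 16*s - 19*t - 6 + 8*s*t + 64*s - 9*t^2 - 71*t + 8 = 80*s - 9*t^2 + t*(8*s - 90)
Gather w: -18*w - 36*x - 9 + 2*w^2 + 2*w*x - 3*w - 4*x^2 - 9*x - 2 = 2*w^2 + w*(2*x - 21) - 4*x^2 - 45*x - 11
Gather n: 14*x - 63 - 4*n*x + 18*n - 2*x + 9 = n*(18 - 4*x) + 12*x - 54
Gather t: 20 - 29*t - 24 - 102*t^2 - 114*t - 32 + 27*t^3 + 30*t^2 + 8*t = 27*t^3 - 72*t^2 - 135*t - 36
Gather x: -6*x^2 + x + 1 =-6*x^2 + x + 1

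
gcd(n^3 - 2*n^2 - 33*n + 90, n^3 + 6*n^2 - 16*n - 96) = n + 6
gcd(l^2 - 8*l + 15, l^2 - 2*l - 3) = l - 3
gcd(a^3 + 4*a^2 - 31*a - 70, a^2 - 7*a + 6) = 1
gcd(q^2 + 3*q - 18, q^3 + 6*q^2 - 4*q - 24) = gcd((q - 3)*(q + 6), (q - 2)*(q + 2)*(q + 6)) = q + 6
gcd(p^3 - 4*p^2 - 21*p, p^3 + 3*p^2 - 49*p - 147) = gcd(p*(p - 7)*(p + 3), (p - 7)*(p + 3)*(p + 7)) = p^2 - 4*p - 21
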